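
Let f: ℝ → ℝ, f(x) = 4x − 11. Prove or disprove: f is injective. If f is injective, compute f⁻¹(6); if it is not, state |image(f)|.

Suppose f(a) = f(b). Then 4a − 11 = 4b − 11, hence 4a = 4b, thus a = b.
Thus f is injective.
Since f is injective, we compute f⁻¹(6) = (6 + 11)/4 = 17/4.

17/4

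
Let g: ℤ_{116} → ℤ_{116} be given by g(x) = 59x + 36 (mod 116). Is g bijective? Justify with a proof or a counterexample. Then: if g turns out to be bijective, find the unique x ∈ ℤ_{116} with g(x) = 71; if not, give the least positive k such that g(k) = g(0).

93

If g(u) = g(v), then 59u ≡ 59v (mod 116). Because gcd(59, 116) = 1, we may cancel 59 to get u ≡ v (mod 116).
We now compute 59⁻¹ mod 116 explicitly. Euclid's algorithm: 116 = 1·59 + 57, 59 = 1·57 + 2, 57 = 28·2 + 1; back-substituting gives 1 = 59·59 − 30·116, so 59⁻¹ ≡ 59 (mod 116).
Then y ↦ 59(y − 36) is a two-sided inverse to g, so every y ∈ ℤ_{116} has a preimage.
Therefore g is bijective.
Since g is bijective, we find g⁻¹(71): we need 59x ≡ 71 − 36 ≡ 35 (mod 116). Using 59⁻¹ = 59: x ≡ 59·35 = 2065 = 17·116 + 93, so x = 93.
Check: g(93) = 59·93 + 36 = 5523 = 47·116 + 71 ≡ 71 (mod 116).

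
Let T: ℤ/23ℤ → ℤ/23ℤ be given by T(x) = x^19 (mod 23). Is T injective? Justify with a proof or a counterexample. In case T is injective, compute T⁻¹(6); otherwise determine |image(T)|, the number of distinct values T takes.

Since 23 is prime, the nonzero elements of ℤ/23ℤ form a cyclic group of order 22.
As gcd(19, 22) = 1, raising to the 19th power is a bijection on this group: if x_1^19 ≡ x_2^19 then (x_1x_2^{−1})^19 = 1, and the only element of order dividing gcd(19, 22) = 1 is 1, so x_1 = x_2.
With T(0) = 0 this makes T injective on all of ℤ/23ℤ, hence bijective (finite equal-size domain and codomain). In particular T is injective.
Since T is injective, we find the preimage of 6. The inverse of x ↦ x^19 on (ℤ/23ℤ)^× is x ↦ x^7, because 19·7 = 133 = 6·22 + 1 ≡ 1 (mod 22) and x^{22} = 1 for x ≠ 0 (Fermat). So T⁻¹(6) = 6^7 mod 23.
Repeated squaring mod 23: 6^1 ≡ 6, 6^2 ≡ 6² = 36 ≡ 13, 6^4 ≡ 13² = 169 ≡ 8. Since 7 = 4 + 2 + 1, 6^7 ≡ 8·13·6: 8·13 = 104 ≡ 12, then 12·6 = 72 ≡ 3. So 6^7 ≡ 3 (mod 23).
Hence T⁻¹(6) = 3.

3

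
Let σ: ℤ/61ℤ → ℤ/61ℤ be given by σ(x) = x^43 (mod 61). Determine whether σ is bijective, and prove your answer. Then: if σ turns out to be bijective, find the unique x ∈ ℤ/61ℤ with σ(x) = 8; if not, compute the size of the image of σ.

Since 61 is prime, the nonzero elements of ℤ/61ℤ form a cyclic group of order 60.
As gcd(43, 60) = 1, raising to the 43rd power is a bijection on this group: if a^43 ≡ b^43 then (ab^{−1})^43 = 1, and the only element of order dividing gcd(43, 60) = 1 is 1, so a = b.
With σ(0) = 0 this makes σ injective on all of ℤ/61ℤ, hence bijective (finite equal-size domain and codomain). In particular σ is bijective.
Since σ is bijective, we find the preimage of 8. The inverse of x ↦ x^43 on (ℤ/61ℤ)^× is x ↦ x^7, because 43·7 = 301 = 5·60 + 1 ≡ 1 (mod 60) and x^{60} = 1 for x ≠ 0 (Fermat). So σ⁻¹(8) = 8^7 mod 61.
Repeated squaring mod 61: 8^1 ≡ 8, 8^2 ≡ 8² = 64 ≡ 3, 8^4 ≡ 3² = 9. Since 7 = 4 + 2 + 1, 8^7 ≡ 9·3·8: 9·3 = 27, then 27·8 = 216 ≡ 33. So 8^7 ≡ 33 (mod 61).
Hence σ⁻¹(8) = 33.

33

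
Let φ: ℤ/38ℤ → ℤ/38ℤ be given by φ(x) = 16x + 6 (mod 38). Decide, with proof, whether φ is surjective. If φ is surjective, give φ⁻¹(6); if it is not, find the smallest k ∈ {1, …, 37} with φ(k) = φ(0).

19

Since gcd(16, 38) = 2, we have 16x ≡ 0 (mod 2) for all x, so φ(x) ≡ 0 (mod 2).
But 1 ≢ 0 (mod 2), so 1 ∈ ℤ/38ℤ has no preimage. Thus φ is not surjective.
Since φ is not surjective, we find the least positive k with φ(k) = φ(0): this means 16k ≡ 0 (mod 38), i.e. 38 ∣ 16k. Since gcd(16, 38) = 2, dividing through by 2 this holds exactly when 19 ∣ 8k, and as gcd(8, 19) = 1, exactly when 19 ∣ k.
The smallest positive such k is 19.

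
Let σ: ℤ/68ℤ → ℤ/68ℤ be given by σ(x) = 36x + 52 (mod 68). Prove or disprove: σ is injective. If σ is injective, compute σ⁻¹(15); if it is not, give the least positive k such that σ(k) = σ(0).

17

We have gcd(36, 68) = 4 > 1. Taking a = 0 and b = 17: σ(0) = 52 and σ(17) = 36·17 + 52 = 664 ≡ 52 (mod 68).
So σ(0) = σ(17) while 0 ≠ 17, so σ is not injective.
Since σ is not injective, we find the least positive k with σ(k) = σ(0): this means 36k ≡ 0 (mod 68), i.e. 68 ∣ 36k. Since gcd(36, 68) = 4, dividing through by 4 this holds exactly when 17 ∣ 9k, and as gcd(9, 17) = 1, exactly when 17 ∣ k.
The smallest positive such k is 17.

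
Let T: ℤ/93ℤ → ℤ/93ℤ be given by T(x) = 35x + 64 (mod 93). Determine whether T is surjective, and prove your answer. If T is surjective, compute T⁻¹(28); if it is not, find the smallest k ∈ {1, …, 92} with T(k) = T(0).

84

Since gcd(35, 93) = 1, 35 is invertible modulo 93. Euclid's algorithm: 93 = 2·35 + 23, 35 = 1·23 + 12, 23 = 1·12 + 11, 12 = 1·11 + 1; back-substituting gives 1 = 8·35 − 3·93, so 35⁻¹ ≡ 8 (mod 93).
Then y ↦ 8(y − 64) is a two-sided inverse to T, so every y ∈ ℤ/93ℤ has a preimage.
Thus T is surjective.
Since T is surjective, we find T⁻¹(28): we need 35x ≡ 28 − 64 ≡ 57 (mod 93). Using 35⁻¹ = 8: x ≡ 8·57 = 456 = 4·93 + 84, so x = 84.
Check: T(84) = 35·84 + 64 = 3004 = 32·93 + 28 ≡ 28 (mod 93).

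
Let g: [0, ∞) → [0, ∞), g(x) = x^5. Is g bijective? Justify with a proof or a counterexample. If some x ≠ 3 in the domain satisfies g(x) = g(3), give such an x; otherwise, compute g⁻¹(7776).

6

On [0, ∞), x ↦ x^5 is strictly increasing (injective) and for any y ∈ [0, ∞) the 5th root y^{1/5} lies in [0, ∞) (surjective). So g is bijective.
Since x ↦ x^5 is strictly increasing on [0, ∞), it is injective there, so no x ≠ 3 in the domain has g(x) = g(3). We therefore compute g⁻¹(7776) = 7776^{1/5} = 6 (indeed 6^5 = 7776).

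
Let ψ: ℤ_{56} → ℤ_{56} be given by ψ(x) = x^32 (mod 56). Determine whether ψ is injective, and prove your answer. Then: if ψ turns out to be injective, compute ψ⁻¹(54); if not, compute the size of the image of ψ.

8

ψ(6): Repeated squaring mod 56: 6^1 ≡ 6, 6^2 ≡ 6² = 36, 6^4 ≡ 36² = 1296 ≡ 8, 6^8 ≡ 8² = 64 ≡ 8, 6^16 ≡ 8² = 64 ≡ 8, 6^32 ≡ 8² = 64 ≡ 8. So 6^32 ≡ 8 (mod 56).
ψ(8): Repeated squaring mod 56: 8^1 ≡ 8, 8^2 ≡ 8² = 64 ≡ 8, 8^4 ≡ 8² = 64 ≡ 8, 8^8 ≡ 8² = 64 ≡ 8, 8^16 ≡ 8² = 64 ≡ 8, 8^32 ≡ 8² = 64 ≡ 8. So 8^32 ≡ 8 (mod 56).
So ψ(6) = ψ(8) = 8 while 6 ≠ 8, therefore ψ is not injective.
Since ψ is not injective, we determine |image(ψ)|. Computing x^32 mod 56 for each x (by repeated squaring, reducing mod 56 at every step), the values ψ(0), ψ(1), …, ψ(55) are: 0, 1, 32, 9, 16, 25, 8, 49, 8, 25, 16, 9, 32, 1, 0, 1, 32, 9, 16, 25, 8, 49, 8, 25, 16, 9, 32, 1, 0, 1, 32, 9, 16, 25, 8, 49, 8, 25, 16, 9, 32, 1, 0, 1, 32, 9, 16, 25, 8, 49, 8, 25, 16, 9, 32, 1.
The distinct values are {0, 1, 8, 9, 16, 25, 32, 49}; there are 8 of them.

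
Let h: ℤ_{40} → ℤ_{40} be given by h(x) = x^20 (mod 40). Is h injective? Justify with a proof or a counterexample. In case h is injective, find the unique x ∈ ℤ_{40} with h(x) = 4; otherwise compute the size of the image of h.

h(1) = 1^20 = 1.
h(3): Repeated squaring mod 40: 3^1 ≡ 3, 3^2 ≡ 3² = 9, 3^4 ≡ 9² = 81 ≡ 1, 3^8 ≡ 1² = 1, 3^16 ≡ 1² = 1. Since 20 = 16 + 4, 3^20 ≡ 1·1: 1·1 = 1. So 3^20 ≡ 1 (mod 40).
So h(1) = h(3) = 1 while 1 ≠ 3, therefore h is not injective.
Since h is not injective, we determine |image(h)|. Computing x^20 mod 40 for each x (by repeated squaring, reducing mod 40 at every step), the values h(0), h(1), …, h(39) are: 0, 1, 16, 1, 16, 25, 16, 1, 16, 1, 0, 1, 16, 1, 16, 25, 16, 1, 16, 1, 0, 1, 16, 1, 16, 25, 16, 1, 16, 1, 0, 1, 16, 1, 16, 25, 16, 1, 16, 1.
The distinct values are {0, 1, 16, 25}; there are 4 of them.

4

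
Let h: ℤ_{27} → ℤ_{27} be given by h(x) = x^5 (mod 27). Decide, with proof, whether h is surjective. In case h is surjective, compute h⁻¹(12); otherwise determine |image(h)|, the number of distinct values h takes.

19

h(0) = 0^5 = 0.
h(3): Repeated squaring mod 27: 3^1 ≡ 3, 3^2 ≡ 3² = 9, 3^4 ≡ 9² = 81 ≡ 0. Since 5 = 4 + 1, 3^5 ≡ 0·3: 0·3 = 0. So 3^5 ≡ 0 (mod 27).
So h(0) = h(3) = 0 while 0 ≠ 3, therefore h is not injective.
A non-injective map from the 27-element set ℤ_{27} to itself takes at most 26 distinct values, so it cannot be surjective. So h is not surjective.
Since h is not surjective, we determine |image(h)|. Computing x^5 mod 27 for each x (by repeated squaring, reducing mod 27 at every step), the values h(0), h(1), …, h(26) are: 0, 1, 5, 0, 25, 20, 0, 13, 17, 0, 19, 23, 0, 16, 11, 0, 4, 8, 0, 10, 14, 0, 7, 2, 0, 22, 26.
The distinct values are {0, 1, 2, 4, 5, 7, 8, 10, 11, 13, 14, 16, 17, 19, 20, 22, 23, 25, 26}; there are 19 of them.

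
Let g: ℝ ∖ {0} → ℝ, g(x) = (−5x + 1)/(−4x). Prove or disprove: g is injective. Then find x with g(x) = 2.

Suppose g(s) = g(t). Cross-multiplying: (−5s + 1)(−4t) = (−5t + 1)(−4s).
Expanding both sides and cancelling the symmetric terms leaves 4·(s − t) = 0. Since 4 ≠ 0, s = t. Thus g is injective.
Solving g(x) = 2: cross-multiplying gives −5x + 1 = 2(−4x), which rearranges to 3x = −1, so x = −1/3.

-1/3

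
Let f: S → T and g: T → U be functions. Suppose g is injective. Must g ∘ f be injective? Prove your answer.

not injective

No. Take S = {1, 2}, T = U = {1, 2}, f(1) = f(2) = 1, and g = identity (injective).
Then (g ∘ f)(1) = (g ∘ f)(2) = 1 with 1 ≠ 2, so g ∘ f is not injective.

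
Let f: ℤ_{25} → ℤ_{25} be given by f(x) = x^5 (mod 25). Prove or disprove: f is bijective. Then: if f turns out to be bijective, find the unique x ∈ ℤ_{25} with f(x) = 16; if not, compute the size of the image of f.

5

f(0) = 0^5 = 0.
f(5): Repeated squaring mod 25: 5^1 ≡ 5, 5^2 ≡ 5² = 25 ≡ 0, 5^4 ≡ 0² = 0. Since 5 = 4 + 1, 5^5 ≡ 0·5: 0·5 = 0. So 5^5 ≡ 0 (mod 25).
So f(0) = f(5) = 0 while 0 ≠ 5, so f is not injective, hence not bijective.
Since f is not bijective, we determine |image(f)|. Computing x^5 mod 25 for each x (by repeated squaring, reducing mod 25 at every step), the values f(0), f(1), …, f(24) are: 0, 1, 7, 18, 24, 0, 1, 7, 18, 24, 0, 1, 7, 18, 24, 0, 1, 7, 18, 24, 0, 1, 7, 18, 24.
The distinct values are {0, 1, 7, 18, 24}; there are 5 of them.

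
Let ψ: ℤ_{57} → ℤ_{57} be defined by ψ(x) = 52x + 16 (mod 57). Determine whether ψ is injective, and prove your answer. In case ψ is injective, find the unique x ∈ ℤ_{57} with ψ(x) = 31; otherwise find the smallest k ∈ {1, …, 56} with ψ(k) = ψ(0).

If ψ(x_1) = ψ(x_2), then 52x_1 ≡ 52x_2 (mod 57). Because gcd(52, 57) = 1, we may cancel 52 to get x_1 ≡ x_2 (mod 57).
So ψ is injective.
We now compute 52⁻¹ mod 57 explicitly. Euclid's algorithm: 57 = 1·52 + 5, 52 = 10·5 + 2, 5 = 2·2 + 1; back-substituting gives 1 = 34·52 − 31·57, so 52⁻¹ ≡ 34 (mod 57).
Since ψ is injective, we compute ψ⁻¹(31): solve 52x + 16 ≡ 31 (mod 57), i.e. 52x ≡ 15 (mod 57).
Multiplying by 52⁻¹ = 34 gives x ≡ 34·15 = 510 = 8·57 + 54 ≡ 54 (mod 57).
Check: ψ(54) = 52·54 + 16 = 2824 = 49·57 + 31 ≡ 31 (mod 57).

54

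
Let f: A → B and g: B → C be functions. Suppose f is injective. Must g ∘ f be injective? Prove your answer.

No. Take A = B = C = {0, 1}, f = identity (injective), and g(x) = 0 for every x.
Then (g ∘ f)(0) = 0 = (g ∘ f)(1) with 0 ≠ 1, so g ∘ f is not injective.

not injective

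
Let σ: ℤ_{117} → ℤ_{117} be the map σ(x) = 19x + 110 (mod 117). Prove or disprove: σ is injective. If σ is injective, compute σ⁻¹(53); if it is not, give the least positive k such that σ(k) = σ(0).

114

If σ(a) = σ(b), then 19a ≡ 19b (mod 117). Because gcd(19, 117) = 1, we may cancel 19 to get a ≡ b (mod 117).
Thus σ is injective.
We now compute 19⁻¹ mod 117 explicitly. Euclid's algorithm: 117 = 6·19 + 3, 19 = 6·3 + 1; back-substituting gives 1 = 37·19 − 6·117, so 19⁻¹ ≡ 37 (mod 117).
Since σ is injective, we find σ⁻¹(53): we need 19x ≡ 53 − 110 ≡ 60 (mod 117). Using 19⁻¹ = 37: x ≡ 37·60 = 2220 = 18·117 + 114, so x = 114.
Check: σ(114) = 19·114 + 110 = 2276 = 19·117 + 53 ≡ 53 (mod 117).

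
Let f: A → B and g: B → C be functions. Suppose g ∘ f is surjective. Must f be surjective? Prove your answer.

No. Take A = {1, 2}, B = {1, 2, 3, 4}, C = {1}, f(a) = 1 for every a ∈ A, and g(b) = 1 for every b ∈ B.
Then g ∘ f is surjective onto {1}, but 4 ∈ B has no preimage under f, so f is not surjective.

not surjective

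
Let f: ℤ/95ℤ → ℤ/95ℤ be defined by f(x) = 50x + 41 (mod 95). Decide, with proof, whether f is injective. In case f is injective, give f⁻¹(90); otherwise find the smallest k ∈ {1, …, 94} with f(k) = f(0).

19

We have gcd(50, 95) = 5 > 1. Taking a = 0 and b = 19: f(0) = 41 and f(19) = 50·19 + 41 = 991 ≡ 41 (mod 95).
So f(0) = f(19) while 0 ≠ 19, thus f is not injective.
Since f is not injective, we find the least positive k with f(k) = f(0): this means 50k ≡ 0 (mod 95), i.e. 95 ∣ 50k. Since gcd(50, 95) = 5, dividing through by 5 this holds exactly when 19 ∣ 10k, and as gcd(10, 19) = 1, exactly when 19 ∣ k.
The smallest positive such k is 19.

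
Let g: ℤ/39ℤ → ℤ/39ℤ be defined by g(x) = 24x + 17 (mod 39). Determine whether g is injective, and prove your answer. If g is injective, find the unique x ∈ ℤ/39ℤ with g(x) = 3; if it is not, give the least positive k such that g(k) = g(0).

13

We have gcd(24, 39) = 3 > 1. Taking a = 0 and b = 13: g(0) = 17 and g(13) = 24·13 + 17 = 329 ≡ 17 (mod 39).
So g(0) = g(13) while 0 ≠ 13, so g is not injective.
Since g is not injective, we find the least positive k with g(k) = g(0): this means 24k ≡ 0 (mod 39), i.e. 39 ∣ 24k. Since gcd(24, 39) = 3, dividing through by 3 this holds exactly when 13 ∣ 8k, and as gcd(8, 13) = 1, exactly when 13 ∣ k.
The smallest positive such k is 13.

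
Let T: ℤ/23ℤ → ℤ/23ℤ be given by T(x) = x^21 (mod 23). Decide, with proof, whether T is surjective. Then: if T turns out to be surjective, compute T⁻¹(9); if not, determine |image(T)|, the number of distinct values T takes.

18

Since 23 is prime, the nonzero elements of ℤ/23ℤ form a cyclic group of order 22.
As gcd(21, 22) = 1, raising to the 21st power is a bijection on this group: if x_1^21 ≡ x_2^21 then (x_1x_2^{−1})^21 = 1, and the only element of order dividing gcd(21, 22) = 1 is 1, so x_1 = x_2.
With T(0) = 0 this makes T injective on all of ℤ/23ℤ, hence bijective (finite equal-size domain and codomain). In particular T is surjective.
Since T is surjective, we find the preimage of 9. The inverse of x ↦ x^21 on (ℤ/23ℤ)^× is x ↦ x^21, because 21·21 = 441 = 20·22 + 1 ≡ 1 (mod 22) and x^{22} = 1 for x ≠ 0 (Fermat). So T⁻¹(9) = 9^21 mod 23.
Repeated squaring mod 23: 9^1 ≡ 9, 9^2 ≡ 9² = 81 ≡ 12, 9^4 ≡ 12² = 144 ≡ 6, 9^8 ≡ 6² = 36 ≡ 13, 9^16 ≡ 13² = 169 ≡ 8. Since 21 = 16 + 4 + 1, 9^21 ≡ 8·6·9: 8·6 = 48 ≡ 2, then 2·9 = 18. So 9^21 ≡ 18 (mod 23).
Hence T⁻¹(9) = 18.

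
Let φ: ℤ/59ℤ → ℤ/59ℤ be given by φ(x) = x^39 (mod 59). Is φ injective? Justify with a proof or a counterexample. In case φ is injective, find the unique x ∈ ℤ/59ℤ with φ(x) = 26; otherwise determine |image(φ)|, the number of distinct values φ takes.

Since 59 is prime, the nonzero elements of ℤ/59ℤ form a cyclic group of order 58.
As gcd(39, 58) = 1, raising to the 39th power is a bijection on this group: if u^39 ≡ v^39 then (uv^{−1})^39 = 1, and the only element of order dividing gcd(39, 58) = 1 is 1, so u = v.
With φ(0) = 0 this makes φ injective on all of ℤ/59ℤ, hence bijective (finite equal-size domain and codomain). In particular φ is injective.
Since φ is injective, we find the preimage of 26. The inverse of x ↦ x^39 on (ℤ/59ℤ)^× is x ↦ x^3, because 39·3 = 117 = 2·58 + 1 ≡ 1 (mod 58) and x^{58} = 1 for x ≠ 0 (Fermat). So φ⁻¹(26) = 26^3 mod 59.
Repeated squaring mod 59: 26^1 ≡ 26, 26^2 ≡ 26² = 676 ≡ 27. Since 3 = 2 + 1, 26^3 ≡ 27·26: 27·26 = 702 ≡ 53. So 26^3 ≡ 53 (mod 59).
Hence φ⁻¹(26) = 53.

53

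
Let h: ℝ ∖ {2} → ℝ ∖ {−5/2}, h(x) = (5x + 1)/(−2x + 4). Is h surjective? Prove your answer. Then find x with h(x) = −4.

For any y ≠ −5/2, solving y(−2x + 4) = 5x + 1 for x gives a well-defined x ≠ 2. So h is surjective.
Solving h(x) = −4: cross-multiplying gives 5x + 1 = −4(−2x + 4), which rearranges to −3x = −17, so x = 17/3.

17/3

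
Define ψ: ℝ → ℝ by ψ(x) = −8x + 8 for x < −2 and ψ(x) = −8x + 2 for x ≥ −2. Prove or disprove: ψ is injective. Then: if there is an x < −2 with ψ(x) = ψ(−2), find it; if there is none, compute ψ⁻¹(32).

Both pieces are strictly decreasing (slopes −8 and −8), so each is injective on its own interval.
The left piece maps (−∞, −2) onto (24, ∞); the right piece maps [−2, ∞) onto (−∞, 18].
These images are disjoint, so no value is attained by both pieces. So ψ is injective.
Because the two images are disjoint, no x < −2 has ψ(x) = ψ(−2), so we compute ψ⁻¹(32): 32 lies in (24, ∞), so solve −8x + 8 = 32: x = (32 − 8)/(−8) = −3.

-3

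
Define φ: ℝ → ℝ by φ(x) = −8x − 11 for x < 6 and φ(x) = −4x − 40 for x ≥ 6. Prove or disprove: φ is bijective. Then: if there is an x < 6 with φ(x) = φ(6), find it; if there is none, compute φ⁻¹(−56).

45/8

Both pieces are strictly decreasing (slopes −8 and −4), so each is injective on its own interval.
The left piece maps (−∞, 6) onto (−59, ∞); the right piece maps [6, ∞) onto (−∞, −64].
The images leave a gap (−59 has no preimage), so φ is not surjective, hence not bijective.
Because the two images are disjoint, no x < 6 has φ(x) = φ(6), so we compute φ⁻¹(−56): −56 lies in (−59, ∞), so solve −8x − 11 = −56: x = (−56 + 11)/(−8) = 45/8.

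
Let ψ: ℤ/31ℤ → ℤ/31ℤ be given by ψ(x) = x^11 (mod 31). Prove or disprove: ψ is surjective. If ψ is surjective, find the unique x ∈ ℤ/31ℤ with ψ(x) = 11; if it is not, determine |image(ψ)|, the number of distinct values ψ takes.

24

Since 31 is prime, the nonzero elements of ℤ/31ℤ form a cyclic group of order 30.
As gcd(11, 30) = 1, raising to the 11th power is a bijection on this group: if u^11 ≡ v^11 then (uv^{−1})^11 = 1, and the only element of order dividing gcd(11, 30) = 1 is 1, so u = v.
With ψ(0) = 0 this makes ψ injective on all of ℤ/31ℤ, hence bijective (finite equal-size domain and codomain). In particular ψ is surjective.
Since ψ is surjective, we find the preimage of 11. The inverse of x ↦ x^11 on (ℤ/31ℤ)^× is x ↦ x^11, because 11·11 = 121 = 4·30 + 1 ≡ 1 (mod 30) and x^{30} = 1 for x ≠ 0 (Fermat). So ψ⁻¹(11) = 11^11 mod 31.
Repeated squaring mod 31: 11^1 ≡ 11, 11^2 ≡ 11² = 121 ≡ 28, 11^4 ≡ 28² = 784 ≡ 9, 11^8 ≡ 9² = 81 ≡ 19. Since 11 = 8 + 2 + 1, 11^11 ≡ 19·28·11: 19·28 = 532 ≡ 5, then 5·11 = 55 ≡ 24. So 11^11 ≡ 24 (mod 31).
Hence ψ⁻¹(11) = 24.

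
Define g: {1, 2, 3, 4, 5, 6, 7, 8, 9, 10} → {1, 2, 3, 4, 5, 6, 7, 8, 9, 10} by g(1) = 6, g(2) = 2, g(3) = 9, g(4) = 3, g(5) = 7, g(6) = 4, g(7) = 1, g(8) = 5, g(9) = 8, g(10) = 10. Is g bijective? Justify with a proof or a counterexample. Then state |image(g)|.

The values 6, 2, 9, 3, 7, 4, 1, 5, 8, 10 are a permutation of {1, 2, 3, 4, 5, 6, 7, 8, 9, 10}: each element appears exactly once.
So g is injective and surjective, hence bijective.
The image of g is {1, 2, 3, 4, 5, 6, 7, 8, 9, 10}, which has 10 elements.

10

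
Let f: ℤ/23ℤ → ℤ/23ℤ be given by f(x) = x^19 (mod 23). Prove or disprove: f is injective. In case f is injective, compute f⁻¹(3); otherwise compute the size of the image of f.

2

Since 23 is prime, the nonzero elements of ℤ/23ℤ form a cyclic group of order 22.
As gcd(19, 22) = 1, raising to the 19th power is a bijection on this group: if u^19 ≡ v^19 then (uv^{−1})^19 = 1, and the only element of order dividing gcd(19, 22) = 1 is 1, so u = v.
With f(0) = 0 this makes f injective on all of ℤ/23ℤ, hence bijective (finite equal-size domain and codomain). In particular f is injective.
Since f is injective, we find the preimage of 3. The inverse of x ↦ x^19 on (ℤ/23ℤ)^× is x ↦ x^7, because 19·7 = 133 = 6·22 + 1 ≡ 1 (mod 22) and x^{22} = 1 for x ≠ 0 (Fermat). So f⁻¹(3) = 3^7 mod 23.
Repeated squaring mod 23: 3^1 ≡ 3, 3^2 ≡ 3² = 9, 3^4 ≡ 9² = 81 ≡ 12. Since 7 = 4 + 2 + 1, 3^7 ≡ 12·9·3: 12·9 = 108 ≡ 16, then 16·3 = 48 ≡ 2. So 3^7 ≡ 2 (mod 23).
Hence f⁻¹(3) = 2.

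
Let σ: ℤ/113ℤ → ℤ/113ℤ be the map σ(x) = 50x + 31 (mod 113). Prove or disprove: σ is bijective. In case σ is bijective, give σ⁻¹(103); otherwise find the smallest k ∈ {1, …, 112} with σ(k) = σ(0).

If σ(s) = σ(t), then 50s ≡ 50t (mod 113). Because gcd(50, 113) = 1, we may cancel 50 to get s ≡ t (mod 113).
We now compute 50⁻¹ mod 113 explicitly. Euclid's algorithm: 113 = 2·50 + 13, 50 = 3·13 + 11, 13 = 1·11 + 2, 11 = 5·2 + 1; back-substituting gives 1 = 52·50 − 23·113, so 50⁻¹ ≡ 52 (mod 113).
For any y ∈ ℤ/113ℤ, x = 52(y − 31) mod 113 satisfies σ(x) = 50·52(y − 31) + 31 ≡ y (since 50·52 ≡ 1 mod 113). So every y has a preimage.
Hence σ is bijective.
Since σ is bijective, we find σ⁻¹(103): we need 50x ≡ 103 − 31 ≡ 72 (mod 113). Using 50⁻¹ = 52: x ≡ 52·72 = 3744 = 33·113 + 15, so x = 15.
Check: σ(15) = 50·15 + 31 = 781 = 6·113 + 103 ≡ 103 (mod 113).

15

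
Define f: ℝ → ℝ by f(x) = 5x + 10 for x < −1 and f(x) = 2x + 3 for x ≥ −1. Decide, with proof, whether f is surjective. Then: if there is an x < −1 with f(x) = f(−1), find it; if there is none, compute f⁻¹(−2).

Both pieces are strictly increasing (slopes 5 and 2), so each is injective on its own interval.
The left piece maps (−∞, −1) onto (−∞, 5); the right piece maps [−1, ∞) onto [1, ∞).
The union (−∞, 5) ∪ [1, ∞) covers ℝ, so f is surjective.
For the follow-up: the images overlap, so an x < −1 with f(x) = f(−1) exists. f(−1) = 1; solving 5x + 10 = 1 for x < −1 gives x = (1 − 10)/5 = −9/5.

-9/5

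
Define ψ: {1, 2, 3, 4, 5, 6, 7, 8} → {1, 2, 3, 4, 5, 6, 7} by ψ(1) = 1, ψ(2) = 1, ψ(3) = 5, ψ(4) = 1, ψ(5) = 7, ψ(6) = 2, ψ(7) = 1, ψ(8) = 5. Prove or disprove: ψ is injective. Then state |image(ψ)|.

4

ψ(1) = 1 = ψ(2) with 1 ≠ 2, so ψ is not injective.
The image of ψ is {1, 2, 5, 7}, which has 4 elements.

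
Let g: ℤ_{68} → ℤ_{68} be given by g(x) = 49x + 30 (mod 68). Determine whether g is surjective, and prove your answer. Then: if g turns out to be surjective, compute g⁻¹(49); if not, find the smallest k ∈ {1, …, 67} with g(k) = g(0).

Recall: surjectivity means every element of the codomain has a preimage under g.
Since gcd(49, 68) = 1, 49 is invertible modulo 68. Euclid's algorithm: 68 = 1·49 + 19, 49 = 2·19 + 11, 19 = 1·11 + 8, 11 = 1·8 + 3, 8 = 2·3 + 2, 3 = 1·2 + 1; back-substituting gives 1 = 25·49 − 18·68, so 49⁻¹ ≡ 25 (mod 68).
Then y ↦ 25(y − 30) is a two-sided inverse to g, so every y ∈ ℤ_{68} has a preimage.
Therefore g is surjective.
Since g is surjective, we find g⁻¹(49): we need 49x ≡ 49 − 30 ≡ 19 (mod 68). Using 49⁻¹ = 25: x ≡ 25·19 = 475 = 6·68 + 67, so x = 67.
Check: g(67) = 49·67 + 30 = 3313 = 48·68 + 49 ≡ 49 (mod 68).

67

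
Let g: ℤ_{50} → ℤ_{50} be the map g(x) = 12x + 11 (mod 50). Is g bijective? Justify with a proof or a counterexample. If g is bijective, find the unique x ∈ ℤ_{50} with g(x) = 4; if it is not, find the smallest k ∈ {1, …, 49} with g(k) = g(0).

We have gcd(12, 50) = 2 > 1. Taking x_1 = 0 and x_2 = 25: g(0) = 11 and g(25) = 12·25 + 11 = 311 ≡ 11 (mod 50).
So g(0) = g(25) while 0 ≠ 25, therefore g is not injective, hence not bijective.
Since g is not bijective, we find the least positive k with g(k) = g(0): this means 12k ≡ 0 (mod 50), i.e. 50 ∣ 12k. Since gcd(12, 50) = 2, dividing through by 2 this holds exactly when 25 ∣ 6k, and as gcd(6, 25) = 1, exactly when 25 ∣ k.
The smallest positive such k is 25.

25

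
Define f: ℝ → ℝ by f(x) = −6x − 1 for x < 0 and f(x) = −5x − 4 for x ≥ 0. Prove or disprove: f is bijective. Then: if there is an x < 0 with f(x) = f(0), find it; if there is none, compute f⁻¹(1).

Both pieces are strictly decreasing (slopes −6 and −5), so each is injective on its own interval.
The left piece maps (−∞, 0) onto (−1, ∞); the right piece maps [0, ∞) onto (−∞, −4].
The images leave a gap (−1 has no preimage), so f is not surjective, hence not bijective.
Because the two images are disjoint, no x < 0 has f(x) = f(0), so we compute f⁻¹(1): 1 lies in (−1, ∞), so solve −6x − 1 = 1: x = (1 + 1)/(−6) = −1/3.

-1/3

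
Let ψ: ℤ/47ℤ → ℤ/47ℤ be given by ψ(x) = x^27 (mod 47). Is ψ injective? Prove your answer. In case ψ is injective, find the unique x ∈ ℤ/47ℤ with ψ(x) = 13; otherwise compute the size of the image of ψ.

44

Since 47 is prime, the nonzero elements of ℤ/47ℤ form a cyclic group of order 46.
As gcd(27, 46) = 1, raising to the 27th power is a bijection on this group: if u^27 ≡ v^27 then (uv^{−1})^27 = 1, and the only element of order dividing gcd(27, 46) = 1 is 1, so u = v.
With ψ(0) = 0 this makes ψ injective on all of ℤ/47ℤ, hence bijective (finite equal-size domain and codomain). In particular ψ is injective.
Since ψ is injective, we find the preimage of 13. The inverse of x ↦ x^27 on (ℤ/47ℤ)^× is x ↦ x^29, because 27·29 = 783 = 17·46 + 1 ≡ 1 (mod 46) and x^{46} = 1 for x ≠ 0 (Fermat). So ψ⁻¹(13) = 13^29 mod 47.
Repeated squaring mod 47: 13^1 ≡ 13, 13^2 ≡ 13² = 169 ≡ 28, 13^4 ≡ 28² = 784 ≡ 32, 13^8 ≡ 32² = 1024 ≡ 37, 13^16 ≡ 37² = 1369 ≡ 6. Since 29 = 16 + 8 + 4 + 1, 13^29 ≡ 6·37·32·13: 6·37 = 222 ≡ 34, then 34·32 = 1088 ≡ 7, then 7·13 = 91 ≡ 44. So 13^29 ≡ 44 (mod 47).
Hence ψ⁻¹(13) = 44.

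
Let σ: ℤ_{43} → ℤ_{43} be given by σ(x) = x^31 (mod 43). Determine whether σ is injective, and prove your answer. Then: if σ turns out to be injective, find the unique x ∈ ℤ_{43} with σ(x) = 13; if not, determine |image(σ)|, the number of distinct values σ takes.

Since 43 is prime, the nonzero elements of ℤ_{43} form a cyclic group of order 42.
As gcd(31, 42) = 1, raising to the 31st power is a bijection on this group: if x_1^31 ≡ x_2^31 then (x_1x_2^{−1})^31 = 1, and the only element of order dividing gcd(31, 42) = 1 is 1, so x_1 = x_2.
With σ(0) = 0 this makes σ injective on all of ℤ_{43}, hence bijective (finite equal-size domain and codomain). In particular σ is injective.
Since σ is injective, we find the preimage of 13. The inverse of x ↦ x^31 on (ℤ_{43})^× is x ↦ x^19, because 31·19 = 589 = 14·42 + 1 ≡ 1 (mod 42) and x^{42} = 1 for x ≠ 0 (Fermat). So σ⁻¹(13) = 13^19 mod 43.
Repeated squaring mod 43: 13^1 ≡ 13, 13^2 ≡ 13² = 169 ≡ 40, 13^4 ≡ 40² = 1600 ≡ 9, 13^8 ≡ 9² = 81 ≡ 38, 13^16 ≡ 38² = 1444 ≡ 25. Since 19 = 16 + 2 + 1, 13^19 ≡ 25·40·13: 25·40 = 1000 ≡ 11, then 11·13 = 143 ≡ 14. So 13^19 ≡ 14 (mod 43).
Hence σ⁻¹(13) = 14.

14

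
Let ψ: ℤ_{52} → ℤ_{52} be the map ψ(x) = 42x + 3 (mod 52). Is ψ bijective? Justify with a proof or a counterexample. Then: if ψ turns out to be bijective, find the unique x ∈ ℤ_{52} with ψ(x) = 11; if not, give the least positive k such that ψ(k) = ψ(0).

We have gcd(42, 52) = 2 > 1. Taking s = 0 and t = 26: ψ(0) = 3 and ψ(26) = 42·26 + 3 = 1095 ≡ 3 (mod 52).
So ψ(0) = ψ(26) while 0 ≠ 26, thus ψ is not injective, hence not bijective.
Since ψ is not bijective, we find the least positive k with ψ(k) = ψ(0): this means 42k ≡ 0 (mod 52), i.e. 52 ∣ 42k. Since gcd(42, 52) = 2, dividing through by 2 this holds exactly when 26 ∣ 21k, and as gcd(21, 26) = 1, exactly when 26 ∣ k.
The smallest positive such k is 26.

26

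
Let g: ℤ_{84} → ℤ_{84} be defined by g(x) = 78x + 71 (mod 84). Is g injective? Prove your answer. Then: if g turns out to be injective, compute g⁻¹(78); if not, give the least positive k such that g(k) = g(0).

14

We have gcd(78, 84) = 6 > 1. Taking a = 0 and b = 14: g(0) = 71 and g(14) = 78·14 + 71 = 1163 ≡ 71 (mod 84).
So g(0) = g(14) while 0 ≠ 14, thus g is not injective.
Since g is not injective, we find the least positive k with g(k) = g(0): this means 78k ≡ 0 (mod 84), i.e. 84 ∣ 78k. Since gcd(78, 84) = 6, dividing through by 6 this holds exactly when 14 ∣ 13k, and as gcd(13, 14) = 1, exactly when 14 ∣ k.
The smallest positive such k is 14.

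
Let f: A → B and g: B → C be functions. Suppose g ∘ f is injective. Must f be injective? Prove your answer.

Suppose f(s) = f(t). Applying g: (g ∘ f)(s) = (g ∘ f)(t). Since g ∘ f is injective, s = t. Hence f is injective.

injective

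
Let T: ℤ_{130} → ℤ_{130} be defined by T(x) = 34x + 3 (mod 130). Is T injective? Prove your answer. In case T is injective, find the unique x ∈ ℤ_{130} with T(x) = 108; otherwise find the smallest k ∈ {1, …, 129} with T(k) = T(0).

We have gcd(34, 130) = 2 > 1. Taking x_1 = 0 and x_2 = 65: T(0) = 3 and T(65) = 34·65 + 3 = 2213 ≡ 3 (mod 130).
So T(0) = T(65) while 0 ≠ 65, so T is not injective.
Since T is not injective, we find the least positive k with T(k) = T(0): this means 34k ≡ 0 (mod 130), i.e. 130 ∣ 34k. Since gcd(34, 130) = 2, dividing through by 2 this holds exactly when 65 ∣ 17k, and as gcd(17, 65) = 1, exactly when 65 ∣ k.
The smallest positive such k is 65.

65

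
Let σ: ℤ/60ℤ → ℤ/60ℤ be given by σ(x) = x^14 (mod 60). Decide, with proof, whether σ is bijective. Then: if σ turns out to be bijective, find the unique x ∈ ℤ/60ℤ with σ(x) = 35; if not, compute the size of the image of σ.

σ(2): Repeated squaring mod 60: 2^1 ≡ 2, 2^2 ≡ 2² = 4, 2^4 ≡ 4² = 16, 2^8 ≡ 16² = 256 ≡ 16. Since 14 = 8 + 4 + 2, 2^14 ≡ 16·16·4: 16·16 = 256 ≡ 16, then 16·4 = 64 ≡ 4. So 2^14 ≡ 4 (mod 60).
σ(8): Repeated squaring mod 60: 8^1 ≡ 8, 8^2 ≡ 8² = 64 ≡ 4, 8^4 ≡ 4² = 16, 8^8 ≡ 16² = 256 ≡ 16. Since 14 = 8 + 4 + 2, 8^14 ≡ 16·16·4: 16·16 = 256 ≡ 16, then 16·4 = 64 ≡ 4. So 8^14 ≡ 4 (mod 60).
So σ(2) = σ(8) = 4 while 2 ≠ 8, so σ is not injective, hence not bijective.
Since σ is not bijective, we determine |image(σ)|. Computing x^14 mod 60 for each x (by repeated squaring, reducing mod 60 at every step), the values σ(0), σ(1), …, σ(59) are: 0, 1, 4, 9, 16, 25, 36, 49, 4, 21, 40, 1, 24, 49, 16, 45, 16, 49, 24, 1, 40, 21, 4, 49, 36, 25, 16, 9, 4, 1, 0, 1, 4, 9, 16, 25, 36, 49, 4, 21, 40, 1, 24, 49, 16, 45, 16, 49, 24, 1, 40, 21, 4, 49, 36, 25, 16, 9, 4, 1.
The distinct values are {0, 1, 4, 9, 16, 21, 24, 25, 36, 40, 45, 49}; there are 12 of them.

12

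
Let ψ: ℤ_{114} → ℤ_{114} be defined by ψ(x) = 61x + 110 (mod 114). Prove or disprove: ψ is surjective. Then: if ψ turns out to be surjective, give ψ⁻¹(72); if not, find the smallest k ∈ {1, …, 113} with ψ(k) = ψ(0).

76

Since gcd(61, 114) = 1, 61 is invertible modulo 114. Euclid's algorithm: 114 = 1·61 + 53, 61 = 1·53 + 8, 53 = 6·8 + 5, 8 = 1·5 + 3, 5 = 1·3 + 2, 3 = 1·2 + 1; back-substituting gives 1 = 43·61 − 23·114, so 61⁻¹ ≡ 43 (mod 114).
For any y ∈ ℤ_{114}, x = 43(y − 110) mod 114 satisfies ψ(x) = 61·43(y − 110) + 110 ≡ y (since 61·43 ≡ 1 mod 114). So every y has a preimage.
So ψ is surjective.
Since ψ is surjective, we find ψ⁻¹(72): we need 61x ≡ 72 − 110 ≡ 76 (mod 114). Using 61⁻¹ = 43: x ≡ 43·76 = 3268 = 28·114 + 76, so x = 76.
Check: ψ(76) = 61·76 + 110 = 4746 = 41·114 + 72 ≡ 72 (mod 114).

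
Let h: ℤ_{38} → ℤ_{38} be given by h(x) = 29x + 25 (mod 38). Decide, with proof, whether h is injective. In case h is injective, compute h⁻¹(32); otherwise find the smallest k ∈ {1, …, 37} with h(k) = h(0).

33

Suppose h(x_1) = h(x_2) in ℤ_{38}. Then 29x_1 + 25 ≡ 29x_2 + 25 (mod 38), therefore 29(x_1 − x_2) ≡ 0 (mod 38).
Since gcd(29, 38) = 1, 29 is invertible modulo 38, thus x_1 − x_2 ≡ 0 (mod 38), i.e. x_1 = x_2.
Hence h is injective.
We now compute 29⁻¹ mod 38 explicitly. Euclid's algorithm: 38 = 1·29 + 9, 29 = 3·9 + 2, 9 = 4·2 + 1; back-substituting gives 1 = 21·29 − 16·38, so 29⁻¹ ≡ 21 (mod 38).
Since h is injective, we compute h⁻¹(32): solve 29x + 25 ≡ 32 (mod 38), i.e. 29x ≡ 7 (mod 38).
Multiplying by 29⁻¹ = 21 gives x ≡ 21·7 = 147 = 3·38 + 33 ≡ 33 (mod 38).
Check: h(33) = 29·33 + 25 = 982 = 25·38 + 32 ≡ 32 (mod 38).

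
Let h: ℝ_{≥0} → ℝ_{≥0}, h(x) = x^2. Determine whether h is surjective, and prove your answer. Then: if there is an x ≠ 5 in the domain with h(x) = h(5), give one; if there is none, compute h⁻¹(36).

For any y ∈ ℝ_{≥0}, x = y^{1/2} ∈ ℝ_{≥0} gives h(x) = y, so h is surjective.
Since x ↦ x^2 is strictly increasing on ℝ_{≥0}, it is injective there, so no x ≠ 5 in the domain has h(x) = h(5). We therefore compute h⁻¹(36) = 36^{1/2} = 6 (indeed 6^2 = 36).

6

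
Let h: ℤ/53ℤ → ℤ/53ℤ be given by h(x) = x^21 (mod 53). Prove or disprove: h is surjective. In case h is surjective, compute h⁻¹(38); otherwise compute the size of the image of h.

9

Since 53 is prime, the nonzero elements of ℤ/53ℤ form a cyclic group of order 52.
As gcd(21, 52) = 1, raising to the 21st power is a bijection on this group: if a^21 ≡ b^21 then (ab^{−1})^21 = 1, and the only element of order dividing gcd(21, 52) = 1 is 1, so a = b.
With h(0) = 0 this makes h injective on all of ℤ/53ℤ, hence bijective (finite equal-size domain and codomain). In particular h is surjective.
Since h is surjective, we find the preimage of 38. The inverse of x ↦ x^21 on (ℤ/53ℤ)^× is x ↦ x^5, because 21·5 = 105 = 2·52 + 1 ≡ 1 (mod 52) and x^{52} = 1 for x ≠ 0 (Fermat). So h⁻¹(38) = 38^5 mod 53.
Repeated squaring mod 53: 38^1 ≡ 38, 38^2 ≡ 38² = 1444 ≡ 13, 38^4 ≡ 13² = 169 ≡ 10. Since 5 = 4 + 1, 38^5 ≡ 10·38: 10·38 = 380 ≡ 9. So 38^5 ≡ 9 (mod 53).
Hence h⁻¹(38) = 9.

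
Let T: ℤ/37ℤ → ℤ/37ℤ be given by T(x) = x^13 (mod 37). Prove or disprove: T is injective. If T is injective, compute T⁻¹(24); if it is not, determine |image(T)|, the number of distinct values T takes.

Since 37 is prime, the nonzero elements of ℤ/37ℤ form a cyclic group of order 36.
As gcd(13, 36) = 1, raising to the 13th power is a bijection on this group: if a^13 ≡ b^13 then (ab^{−1})^13 = 1, and the only element of order dividing gcd(13, 36) = 1 is 1, so a = b.
With T(0) = 0 this makes T injective on all of ℤ/37ℤ, hence bijective (finite equal-size domain and codomain). In particular T is injective.
Since T is injective, we find the preimage of 24. The inverse of x ↦ x^13 on (ℤ/37ℤ)^× is x ↦ x^25, because 13·25 = 325 = 9·36 + 1 ≡ 1 (mod 36) and x^{36} = 1 for x ≠ 0 (Fermat). So T⁻¹(24) = 24^25 mod 37.
Repeated squaring mod 37: 24^1 ≡ 24, 24^2 ≡ 24² = 576 ≡ 21, 24^4 ≡ 21² = 441 ≡ 34, 24^8 ≡ 34² = 1156 ≡ 9, 24^16 ≡ 9² = 81 ≡ 7. Since 25 = 16 + 8 + 1, 24^25 ≡ 7·9·24: 7·9 = 63 ≡ 26, then 26·24 = 624 ≡ 32. So 24^25 ≡ 32 (mod 37).
Hence T⁻¹(24) = 32.

32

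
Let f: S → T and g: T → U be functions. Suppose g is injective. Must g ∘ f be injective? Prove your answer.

not injective

No. Take S = {0, 1}, T = U = {0, 1}, f(0) = f(1) = 0, and g = identity (injective).
Then (g ∘ f)(0) = (g ∘ f)(1) = 0 with 0 ≠ 1, so g ∘ f is not injective.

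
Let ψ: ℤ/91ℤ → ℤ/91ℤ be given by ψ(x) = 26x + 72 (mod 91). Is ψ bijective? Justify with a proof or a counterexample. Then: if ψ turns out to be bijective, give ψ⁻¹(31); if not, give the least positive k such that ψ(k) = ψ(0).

7

We have gcd(26, 91) = 13 > 1. Taking s = 0 and t = 7: ψ(0) = 72 and ψ(7) = 26·7 + 72 = 254 ≡ 72 (mod 91).
So ψ(0) = ψ(7) while 0 ≠ 7, therefore ψ is not injective, hence not bijective.
Since ψ is not bijective, we find the least positive k with ψ(k) = ψ(0): this means 26k ≡ 0 (mod 91), i.e. 91 ∣ 26k. Since gcd(26, 91) = 13, dividing through by 13 this holds exactly when 7 ∣ 2k, and as gcd(2, 7) = 1, exactly when 7 ∣ k.
The smallest positive such k is 7.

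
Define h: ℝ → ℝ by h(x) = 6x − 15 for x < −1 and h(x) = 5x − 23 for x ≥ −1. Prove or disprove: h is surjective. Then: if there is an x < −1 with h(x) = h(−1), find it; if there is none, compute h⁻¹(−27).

Both pieces are strictly increasing (slopes 6 and 5), so each is injective on its own interval.
The left piece maps (−∞, −1) onto (−∞, −21); the right piece maps [−1, ∞) onto [−28, ∞).
The union (−∞, −21) ∪ [−28, ∞) covers ℝ, so h is surjective.
For the follow-up: the images overlap, so an x < −1 with h(x) = h(−1) exists. h(−1) = −28; solving 6x − 15 = −28 for x < −1 gives x = (−28 + 15)/6 = −13/6.

-13/6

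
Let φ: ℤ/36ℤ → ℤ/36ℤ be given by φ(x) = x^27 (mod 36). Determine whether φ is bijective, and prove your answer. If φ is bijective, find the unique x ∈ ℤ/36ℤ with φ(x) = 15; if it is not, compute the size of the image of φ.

φ(0) = 0^27 = 0.
φ(6): Repeated squaring mod 36: 6^1 ≡ 6, 6^2 ≡ 6² = 36 ≡ 0, 6^4 ≡ 0² = 0, 6^8 ≡ 0² = 0, 6^16 ≡ 0² = 0. Since 27 = 16 + 8 + 2 + 1, 6^27 ≡ 0·0·0·6: 0·0 = 0, then 0·0 = 0, then 0·6 = 0. So 6^27 ≡ 0 (mod 36).
So φ(0) = φ(6) = 0 while 0 ≠ 6, therefore φ is not injective, hence not bijective.
Since φ is not bijective, we determine |image(φ)|. Computing x^27 mod 36 for each x (by repeated squaring, reducing mod 36 at every step), the values φ(0), φ(1), …, φ(35) are: 0, 1, 8, 27, 28, 17, 0, 19, 8, 9, 28, 35, 0, 1, 8, 27, 28, 17, 0, 19, 8, 9, 28, 35, 0, 1, 8, 27, 28, 17, 0, 19, 8, 9, 28, 35.
The distinct values are {0, 1, 8, 9, 17, 19, 27, 28, 35}; there are 9 of them.

9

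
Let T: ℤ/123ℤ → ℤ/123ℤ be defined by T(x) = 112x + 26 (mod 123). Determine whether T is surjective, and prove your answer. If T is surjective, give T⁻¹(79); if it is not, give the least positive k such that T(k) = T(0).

Since gcd(112, 123) = 1, 112 is invertible modulo 123. Euclid's algorithm: 123 = 1·112 + 11, 112 = 10·11 + 2, 11 = 5·2 + 1; back-substituting gives 1 = 67·112 − 61·123, so 112⁻¹ ≡ 67 (mod 123).
For any y ∈ ℤ/123ℤ, x = 67(y − 26) mod 123 satisfies T(x) = 112·67(y − 26) + 26 ≡ y (since 112·67 ≡ 1 mod 123). So every y has a preimage.
Therefore T is surjective.
Since T is surjective, we find T⁻¹(79): we need 112x ≡ 79 − 26 ≡ 53 (mod 123). Using 112⁻¹ = 67: x ≡ 67·53 = 3551 = 28·123 + 107, so x = 107.
Check: T(107) = 112·107 + 26 = 12010 = 97·123 + 79 ≡ 79 (mod 123).

107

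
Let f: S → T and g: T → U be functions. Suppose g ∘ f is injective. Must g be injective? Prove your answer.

No. Take S = {1, 2}, T = {1, 2, 3}, U = {1, 2, 3}, f(a) = a for each a ∈ S, and g(b) = 2 if b ∈ {2, 3} else g(b) = b.
Then g ∘ f = f is injective (S ⊂ T and f is the inclusion), but g(2) = g(3) = 2 with 2 ≠ 3, so g is not injective.

not injective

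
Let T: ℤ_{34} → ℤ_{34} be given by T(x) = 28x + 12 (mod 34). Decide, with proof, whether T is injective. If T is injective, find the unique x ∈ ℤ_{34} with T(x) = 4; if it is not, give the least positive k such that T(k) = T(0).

17

Recall: T is injective if T(u) = T(v) implies u = v.
We have gcd(28, 34) = 2 > 1. Taking u = 0 and v = 17: T(0) = 12 and T(17) = 28·17 + 12 = 488 ≡ 12 (mod 34).
So T(0) = T(17) while 0 ≠ 17, so T is not injective.
Since T is not injective, we find the least positive k with T(k) = T(0): this means 28k ≡ 0 (mod 34), i.e. 34 ∣ 28k. Since gcd(28, 34) = 2, dividing through by 2 this holds exactly when 17 ∣ 14k, and as gcd(14, 17) = 1, exactly when 17 ∣ k.
The smallest positive such k is 17.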